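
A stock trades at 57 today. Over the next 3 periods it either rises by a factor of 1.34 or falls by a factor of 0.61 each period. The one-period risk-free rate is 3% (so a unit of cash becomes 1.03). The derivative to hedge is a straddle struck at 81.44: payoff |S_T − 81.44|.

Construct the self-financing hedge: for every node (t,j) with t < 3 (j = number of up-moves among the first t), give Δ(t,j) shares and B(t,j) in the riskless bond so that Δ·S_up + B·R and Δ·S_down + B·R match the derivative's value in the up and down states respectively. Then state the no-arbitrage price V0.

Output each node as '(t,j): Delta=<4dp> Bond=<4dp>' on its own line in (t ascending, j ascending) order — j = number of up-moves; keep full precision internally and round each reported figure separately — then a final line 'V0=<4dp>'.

No-arbitrage ⇒ martingale measure with p* = (R−d)/(u−d) = 0.5753.
Payoff layer (t=3): V(3,0)=68.5021, V(3,1)=53.0190, V(3,2)=19.0070, V(3,3)=55.7079
(2,0): S=21.2097. Δ = (V_up−V_dn)/(S_up−S_dn) = (53.0190−68.5021)/(28.4210−12.9379) = -1.0000. V = [p*·53.0190 + (1−p*)·68.5021]/1.03 = 57.8583. B = V − Δ·S = 79.0680.
(2,1): S=46.5918. Δ = (V_up−V_dn)/(S_up−S_dn) = (19.0070−53.0190)/(62.4330−28.4210) = -1.0000. V = [p*·19.0070 + (1−p*)·53.0190]/1.03 = 32.4762. B = V − Δ·S = 79.0680.
(2,2): S=102.3492. Δ = (V_up−V_dn)/(S_up−S_dn) = (55.7079−19.0070)/(137.1479−62.4330) = 0.4912. V = [p*·55.7079 + (1−p*)·19.0070]/1.03 = 38.9540. B = V − Δ·S = -11.3213.
(1,0): S=34.7700. Δ = (V_up−V_dn)/(S_up−S_dn) = (32.4762−57.8583)/(46.5918−21.2097) = -1.0000. V = [p*·32.4762 + (1−p*)·57.8583]/1.03 = 41.9950. B = V − Δ·S = 76.7650.
(1,1): S=76.3800. Δ = (V_up−V_dn)/(S_up−S_dn) = (38.9540−32.4762)/(102.3492−46.5918) = 0.1162. V = [p*·38.9540 + (1−p*)·32.4762]/1.03 = 35.1487. B = V − Δ·S = 26.2749.
(0,0): S=57.0000. Δ = (V_up−V_dn)/(S_up−S_dn) = (35.1487−41.9950)/(76.3800−34.7700) = -0.1645. V = [p*·35.1487 + (1−p*)·41.9950]/1.03 = 36.9476. B = V − Δ·S = 46.3261.
Self-financing check: at every node Δ·S+B equals the discounted successor values.

(0,0): Delta=-0.1645 Bond=46.3261
(1,0): Delta=-1.0000 Bond=76.7650
(1,1): Delta=0.1162 Bond=26.2749
(2,0): Delta=-1.0000 Bond=79.0680
(2,1): Delta=-1.0000 Bond=79.0680
(2,2): Delta=0.4912 Bond=-11.3213
V0=36.9476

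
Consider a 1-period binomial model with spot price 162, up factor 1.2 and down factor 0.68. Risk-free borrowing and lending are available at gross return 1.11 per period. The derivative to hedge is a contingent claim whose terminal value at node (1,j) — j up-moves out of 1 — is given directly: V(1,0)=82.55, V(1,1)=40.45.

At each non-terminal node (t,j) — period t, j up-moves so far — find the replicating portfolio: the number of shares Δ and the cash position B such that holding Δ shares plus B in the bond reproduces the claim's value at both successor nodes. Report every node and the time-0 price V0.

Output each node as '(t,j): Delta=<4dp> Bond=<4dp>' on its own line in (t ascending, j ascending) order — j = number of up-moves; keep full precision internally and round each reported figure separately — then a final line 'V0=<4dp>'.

Under the risk-neutral measure, an up-move has probability p* = (R−d)/(u−d) = 0.8269 and values discount at R = 1.11.
At expiry t=1: V(1,0)=82.5500, V(1,1)=40.4500
(0,0): S=162.0000. Δ = (V_up−V_dn)/(S_up−S_dn) = (40.4500−82.5500)/(194.4000−110.1600) = -0.4998. V = [p*·40.4500 + (1−p*)·82.5500]/1.11 = 43.0059. B = V − Δ·S = 123.9674.
The time-0 hedge costs 43.0059, which is the no-arbitrage price.

(0,0): Delta=-0.4998 Bond=123.9674
V0=43.0059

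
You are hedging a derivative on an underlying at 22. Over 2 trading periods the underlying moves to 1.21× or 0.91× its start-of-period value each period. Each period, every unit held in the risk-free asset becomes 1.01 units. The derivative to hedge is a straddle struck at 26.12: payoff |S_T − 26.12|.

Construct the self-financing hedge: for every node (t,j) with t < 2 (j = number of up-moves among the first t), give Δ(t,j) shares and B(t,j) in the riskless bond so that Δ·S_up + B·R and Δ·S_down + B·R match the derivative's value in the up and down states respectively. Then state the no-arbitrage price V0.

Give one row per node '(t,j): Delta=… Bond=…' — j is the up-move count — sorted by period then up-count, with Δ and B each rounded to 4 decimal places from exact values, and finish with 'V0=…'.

No-arbitrage ⇒ martingale measure with p* = (R−d)/(u−d) = 0.3333.
Payoff layer (t=2): V(2,0)=7.9018, V(2,1)=1.8958, V(2,2)=6.0902
  t=1,j=0: stock 20.0200 → up 24.2242 (V=1.8958), down 18.2182 (V=7.9018). Price 5.8414; hedge Δ=-1.0000, bond B=25.8614.
  t=1,j=1: stock 26.6200 → up 32.2102 (V=6.0902), down 24.2242 (V=1.8958). Price 3.2613; hedge Δ=0.5252, bond B=-10.7200.
  t=0,j=0: stock 22.0000 → up 26.6200 (V=3.2613), down 20.0200 (V=5.8414). Price 4.9320; hedge Δ=-0.3909, bond B=13.5323.
Root portfolio cost Δ·22+B reproduces V0=4.9320.

(0,0): Delta=-0.3909 Bond=13.5323
(1,0): Delta=-1.0000 Bond=25.8614
(1,1): Delta=0.5252 Bond=-10.7200
V0=4.9320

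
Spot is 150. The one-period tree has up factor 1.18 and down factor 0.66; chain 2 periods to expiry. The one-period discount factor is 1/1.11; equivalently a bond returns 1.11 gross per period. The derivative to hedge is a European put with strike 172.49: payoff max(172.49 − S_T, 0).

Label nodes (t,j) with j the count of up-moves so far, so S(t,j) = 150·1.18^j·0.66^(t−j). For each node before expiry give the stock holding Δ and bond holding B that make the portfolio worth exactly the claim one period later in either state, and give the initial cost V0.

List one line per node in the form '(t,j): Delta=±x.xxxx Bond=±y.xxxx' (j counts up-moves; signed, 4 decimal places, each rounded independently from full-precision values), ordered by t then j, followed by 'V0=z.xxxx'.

Since d<R<u, set p* = (R−d)/(u−d) = 0.8654; price each node as the discounted p*-expectation of its children.
Terminal values V(2,·): V(2,0)=107.1500, V(2,1)=55.6700, V(2,2)=0.0000
(1,0): S=99.0000. Δ = (V_up−V_dn)/(S_up−S_dn) = (55.6700−107.1500)/(116.8200−65.3400) = -1.0000. V = [p*·55.6700 + (1−p*)·107.1500]/1.11 = 56.3964. B = V − Δ·S = 155.3964.
(1,1): S=177.0000. Δ = (V_up−V_dn)/(S_up−S_dn) = (0.0000−55.6700)/(208.8600−116.8200) = -0.6048. V = [p*·0.0000 + (1−p*)·55.6700]/1.11 = 6.7514. B = V − Δ·S = 113.8091.
(0,0): S=150.0000. Δ = (V_up−V_dn)/(S_up−S_dn) = (6.7514−56.3964)/(177.0000−99.0000) = -0.6365. V = [p*·6.7514 + (1−p*)·56.3964]/1.11 = 12.1030. B = V − Δ·S = 107.5742.
The time-0 hedge costs 12.1030, which is the no-arbitrage price.

(0,0): Delta=-0.6365 Bond=107.5742
(1,0): Delta=-1.0000 Bond=155.3964
(1,1): Delta=-0.6048 Bond=113.8091
V0=12.1030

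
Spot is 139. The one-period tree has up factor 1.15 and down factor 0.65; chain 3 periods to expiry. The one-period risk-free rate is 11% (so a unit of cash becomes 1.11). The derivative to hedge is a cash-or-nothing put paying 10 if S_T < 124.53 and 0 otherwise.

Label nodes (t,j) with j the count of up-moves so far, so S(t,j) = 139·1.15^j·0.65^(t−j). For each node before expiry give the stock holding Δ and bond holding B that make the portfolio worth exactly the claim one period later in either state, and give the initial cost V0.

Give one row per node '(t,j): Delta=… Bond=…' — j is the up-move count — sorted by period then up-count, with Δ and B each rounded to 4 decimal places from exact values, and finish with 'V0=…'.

No-arbitrage ⇒ martingale measure with p* = (R−d)/(u−d) = 0.9200.
Terminal values V(3,·): V(3,0)=10.0000, V(3,1)=10.0000, V(3,2)=10.0000, V(3,3)=0.0000
Node (2,0) S=58.7275: V=(p*·10.0000+(1−p*)·10.0000)/1.11=9.0090; Δ=(10.0000−10.0000)/(67.5366−38.1729)=0.0000; B=V−Δ·S=9.0090
Node (2,1) S=103.9025: V=(p*·10.0000+(1−p*)·10.0000)/1.11=9.0090; Δ=(10.0000−10.0000)/(119.4879−67.5366)=0.0000; B=V−Δ·S=9.0090
Node (2,2) S=183.8275: V=(p*·0.0000+(1−p*)·10.0000)/1.11=0.7207; Δ=(0.0000−10.0000)/(211.4016−119.4879)=-0.1088; B=V−Δ·S=20.7207
Node (1,0) S=90.3500: V=(p*·9.0090+(1−p*)·9.0090)/1.11=8.1162; Δ=(9.0090−9.0090)/(103.9025−58.7275)=0.0000; B=V−Δ·S=8.1162
Node (1,1) S=159.8500: V=(p*·0.7207+(1−p*)·9.0090)/1.11=1.2467; Δ=(0.7207−9.0090)/(183.8275−103.9025)=-0.1037; B=V−Δ·S=17.8232
Node (0,0) S=139.0000: V=(p*·1.2467+(1−p*)·8.1162)/1.11=1.6182; Δ=(1.2467−8.1162)/(159.8500−90.3500)=-0.0988; B=V−Δ·S=15.3574
Check: Δ(0,0)·S0 + B(0,0) = 1.6182 = V0.

(0,0): Delta=-0.0988 Bond=15.3574
(1,0): Delta=0.0000 Bond=8.1162
(1,1): Delta=-0.1037 Bond=17.8232
(2,0): Delta=0.0000 Bond=9.0090
(2,1): Delta=0.0000 Bond=9.0090
(2,2): Delta=-0.1088 Bond=20.7207
V0=1.6182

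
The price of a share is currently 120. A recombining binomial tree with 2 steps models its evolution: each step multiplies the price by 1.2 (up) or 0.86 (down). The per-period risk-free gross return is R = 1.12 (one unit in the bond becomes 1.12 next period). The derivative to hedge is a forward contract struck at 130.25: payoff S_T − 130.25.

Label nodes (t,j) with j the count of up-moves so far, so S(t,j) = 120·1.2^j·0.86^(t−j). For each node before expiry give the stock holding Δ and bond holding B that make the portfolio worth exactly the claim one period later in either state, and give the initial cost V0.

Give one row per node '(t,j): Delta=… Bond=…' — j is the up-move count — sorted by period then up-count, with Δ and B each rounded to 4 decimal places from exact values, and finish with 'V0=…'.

(0,0): Delta=1.0000 Bond=-103.8345
(1,0): Delta=1.0000 Bond=-116.2946
(1,1): Delta=1.0000 Bond=-116.2946
V0=16.1655

Risk-neutral probability p* = (R−d)/(u−d) = (1.12−0.86)/(1.2−0.86) = 0.7647.
Terminal payoffs: V(2,0)=-41.4980, V(2,1)=-6.4100, V(2,2)=42.5500
(1,0): S=103.2000. Δ = (V_up−V_dn)/(S_up−S_dn) = (-6.4100−-41.4980)/(123.8400−88.7520) = 1.0000. V = [p*·-6.4100 + (1−p*)·-41.4980]/1.12 = -13.0946. B = V − Δ·S = -116.2946.
(1,1): S=144.0000. Δ = (V_up−V_dn)/(S_up−S_dn) = (42.5500−-6.4100)/(172.8000−123.8400) = 1.0000. V = [p*·42.5500 + (1−p*)·-6.4100]/1.12 = 27.7054. B = V − Δ·S = -116.2946.
(0,0): S=120.0000. Δ = (V_up−V_dn)/(S_up−S_dn) = (27.7054−-13.0946)/(144.0000−103.2000) = 1.0000. V = [p*·27.7054 + (1−p*)·-13.0946]/1.12 = 16.1655. B = V − Δ·S = -103.8345.
Root portfolio cost Δ·120+B reproduces V0=16.1655.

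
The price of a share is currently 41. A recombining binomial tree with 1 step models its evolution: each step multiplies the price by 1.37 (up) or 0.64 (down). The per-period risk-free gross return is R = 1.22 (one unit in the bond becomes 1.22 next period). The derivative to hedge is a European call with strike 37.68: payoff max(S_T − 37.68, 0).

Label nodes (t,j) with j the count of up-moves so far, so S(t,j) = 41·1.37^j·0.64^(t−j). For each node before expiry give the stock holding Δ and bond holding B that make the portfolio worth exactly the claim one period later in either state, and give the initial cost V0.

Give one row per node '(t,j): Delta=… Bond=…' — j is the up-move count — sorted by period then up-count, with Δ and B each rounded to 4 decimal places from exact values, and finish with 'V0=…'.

(0,0): Delta=0.6178 Bond=-13.2872
V0=12.0415

The replicating-portfolio and risk-neutral prices coincide; use p* = (1.22−0.64)/(1.37−0.64) = 0.7945 for the latter.
Payoff layer (t=1): V(1,0)=0.0000, V(1,1)=18.4900
Node (0,0) S=41.0000: V=(p*·18.4900+(1−p*)·0.0000)/1.22=12.0415; Δ=(18.4900−0.0000)/(56.1700−26.2400)=0.6178; B=V−Δ·S=-13.2872
Self-financing check: at every node Δ·S+B equals the discounted successor values.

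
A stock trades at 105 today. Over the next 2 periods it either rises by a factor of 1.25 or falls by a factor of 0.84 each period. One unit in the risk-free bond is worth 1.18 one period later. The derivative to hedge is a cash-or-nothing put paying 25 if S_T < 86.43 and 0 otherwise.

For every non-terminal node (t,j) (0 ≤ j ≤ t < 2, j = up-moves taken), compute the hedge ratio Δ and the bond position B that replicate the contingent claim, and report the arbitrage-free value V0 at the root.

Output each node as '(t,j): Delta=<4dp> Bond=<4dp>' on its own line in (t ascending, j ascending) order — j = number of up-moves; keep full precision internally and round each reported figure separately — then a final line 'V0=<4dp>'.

Risk-neutral probability p* = (R−d)/(u−d) = (1.18−0.84)/(1.25−0.84) = 0.8293.
Terminal values V(2,·): V(2,0)=25.0000, V(2,1)=0.0000, V(2,2)=0.0000
  t=1,j=0: stock 88.2000 → up 110.2500 (V=0.0000), down 74.0880 (V=25.0000). Price 3.6172; hedge Δ=-0.6913, bond B=64.5928.
  t=1,j=1: stock 131.2500 → up 164.0625 (V=0.0000), down 110.2500 (V=0.0000). Price 0.0000; hedge Δ=0.0000, bond B=0.0000.
  t=0,j=0: stock 105.0000 → up 131.2500 (V=0.0000), down 88.2000 (V=3.6172). Price 0.5234; hedge Δ=-0.0840, bond B=9.3458.
Each (Δ,B) replicates both successor values, so the strategy is self-financing and V0 is arbitrage-free.

(0,0): Delta=-0.0840 Bond=9.3458
(1,0): Delta=-0.6913 Bond=64.5928
(1,1): Delta=0.0000 Bond=0.0000
V0=0.5234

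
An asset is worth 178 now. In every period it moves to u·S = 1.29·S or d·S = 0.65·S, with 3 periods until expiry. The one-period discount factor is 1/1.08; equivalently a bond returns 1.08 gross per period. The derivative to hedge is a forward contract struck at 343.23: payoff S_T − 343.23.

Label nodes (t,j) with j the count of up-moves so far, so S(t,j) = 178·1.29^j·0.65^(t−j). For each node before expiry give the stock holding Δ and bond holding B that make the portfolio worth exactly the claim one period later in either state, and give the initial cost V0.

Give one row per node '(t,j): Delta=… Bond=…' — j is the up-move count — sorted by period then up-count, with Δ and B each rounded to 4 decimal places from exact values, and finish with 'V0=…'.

Risk-neutral probability p* = (R−d)/(u−d) = (1.08−0.65)/(1.29−0.65) = 0.6719.
At expiry t=3: V(3,0)=-294.3468, V(3,1)=-246.2156, V(3,2)=-150.6936, V(3,3)=38.8806
  t=2,j=0: stock 75.2050 → up 97.0145 (V=-246.2156), down 48.8833 (V=-294.3468). Price -242.6006; hedge Δ=1.0000, bond B=-317.8056.
  t=2,j=1: stock 149.2530 → up 192.5364 (V=-150.6936), down 97.0145 (V=-246.2156). Price -168.5526; hedge Δ=1.0000, bond B=-317.8056.
  t=2,j=2: stock 296.2098 → up 382.1106 (V=38.8806), down 192.5364 (V=-150.6936). Price -21.5958; hedge Δ=1.0000, bond B=-317.8056.
  t=1,j=0: stock 115.7000 → up 149.2530 (V=-168.5526), down 75.2050 (V=-242.6006). Price -178.5644; hedge Δ=1.0000, bond B=-294.2644.
  t=1,j=1: stock 229.6200 → up 296.2098 (V=-21.5958), down 149.2530 (V=-168.5526). Price -64.6444; hedge Δ=1.0000, bond B=-294.2644.
  t=0,j=0: stock 178.0000 → up 229.6200 (V=-64.6444), down 115.7000 (V=-178.5644). Price -94.4670; hedge Δ=1.0000, bond B=-272.4670.
The time-0 hedge costs -94.4670, which is the no-arbitrage price.

(0,0): Delta=1.0000 Bond=-272.4670
(1,0): Delta=1.0000 Bond=-294.2644
(1,1): Delta=1.0000 Bond=-294.2644
(2,0): Delta=1.0000 Bond=-317.8056
(2,1): Delta=1.0000 Bond=-317.8056
(2,2): Delta=1.0000 Bond=-317.8056
V0=-94.4670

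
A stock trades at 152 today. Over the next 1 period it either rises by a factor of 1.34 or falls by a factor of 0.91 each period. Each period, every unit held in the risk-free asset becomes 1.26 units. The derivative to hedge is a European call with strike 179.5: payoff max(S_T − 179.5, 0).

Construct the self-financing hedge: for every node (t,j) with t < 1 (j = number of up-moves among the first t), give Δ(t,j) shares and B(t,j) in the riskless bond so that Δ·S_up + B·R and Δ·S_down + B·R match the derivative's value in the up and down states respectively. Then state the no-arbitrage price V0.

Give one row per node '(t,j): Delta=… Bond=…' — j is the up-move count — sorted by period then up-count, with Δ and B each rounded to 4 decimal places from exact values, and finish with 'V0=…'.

Risk-neutral probability p* = (R−d)/(u−d) = (1.26−0.91)/(1.34−0.91) = 0.8140.
Terminal payoffs: V(1,0)=0.0000, V(1,1)=24.1800
Node (0,0) S=152.0000: V=(p*·24.1800+(1−p*)·0.0000)/1.26=15.6202; Δ=(24.1800−0.0000)/(203.6800−138.3200)=0.3700; B=V−Δ·S=-40.6124
Self-financing check: at every node Δ·S+B equals the discounted successor values.

(0,0): Delta=0.3700 Bond=-40.6124
V0=15.6202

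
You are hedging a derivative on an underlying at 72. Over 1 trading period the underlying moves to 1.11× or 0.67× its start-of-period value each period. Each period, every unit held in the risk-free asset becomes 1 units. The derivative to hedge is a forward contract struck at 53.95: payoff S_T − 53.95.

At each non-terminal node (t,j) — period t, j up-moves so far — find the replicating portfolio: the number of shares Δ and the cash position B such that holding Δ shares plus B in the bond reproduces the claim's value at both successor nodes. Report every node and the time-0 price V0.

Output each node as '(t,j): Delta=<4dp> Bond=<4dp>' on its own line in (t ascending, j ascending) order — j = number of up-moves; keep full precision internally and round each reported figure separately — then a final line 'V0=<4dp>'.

Since d<R<u, set p* = (R−d)/(u−d) = 0.7500; price each node as the discounted p*-expectation of its children.
Terminal payoffs: V(1,0)=-5.7100, V(1,1)=25.9700
Node (0,0) S=72.0000: V=(p*·25.9700+(1−p*)·-5.7100)/1=18.0500; Δ=(25.9700−-5.7100)/(79.9200−48.2400)=1.0000; B=V−Δ·S=-53.9500
Check: Δ(0,0)·S0 + B(0,0) = 18.0500 = V0.

(0,0): Delta=1.0000 Bond=-53.9500
V0=18.0500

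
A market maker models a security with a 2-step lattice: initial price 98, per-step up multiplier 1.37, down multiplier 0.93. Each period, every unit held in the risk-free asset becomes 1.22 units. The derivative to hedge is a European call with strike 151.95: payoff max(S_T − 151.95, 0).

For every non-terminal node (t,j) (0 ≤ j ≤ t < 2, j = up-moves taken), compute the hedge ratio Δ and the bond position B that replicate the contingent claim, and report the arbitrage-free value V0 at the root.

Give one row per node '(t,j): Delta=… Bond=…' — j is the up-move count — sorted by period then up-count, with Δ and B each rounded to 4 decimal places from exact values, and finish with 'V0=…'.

(0,0): Delta=0.4007 Bond=-29.9377
(1,0): Delta=0.0000 Bond=0.0000
(1,1): Delta=0.5415 Bond=-55.4157
V0=9.3354

Since d<R<u, set p* = (R−d)/(u−d) = 0.6591; price each node as the discounted p*-expectation of its children.
Terminal values V(2,·): V(2,0)=0.0000, V(2,1)=0.0000, V(2,2)=31.9862
Node (1,0) S=91.1400: V=(p*·0.0000+(1−p*)·0.0000)/1.22=0.0000; Δ=(0.0000−0.0000)/(124.8618−84.7602)=0.0000; B=V−Δ·S=0.0000
Node (1,1) S=134.2600: V=(p*·31.9862+(1−p*)·0.0000)/1.22=17.2802; Δ=(31.9862−0.0000)/(183.9362−124.8618)=0.5415; B=V−Δ·S=-55.4157
Node (0,0) S=98.0000: V=(p*·17.2802+(1−p*)·0.0000)/1.22=9.3354; Δ=(17.2802−0.0000)/(134.2600−91.1400)=0.4007; B=V−Δ·S=-29.9377
Self-financing check: at every node Δ·S+B equals the discounted successor values.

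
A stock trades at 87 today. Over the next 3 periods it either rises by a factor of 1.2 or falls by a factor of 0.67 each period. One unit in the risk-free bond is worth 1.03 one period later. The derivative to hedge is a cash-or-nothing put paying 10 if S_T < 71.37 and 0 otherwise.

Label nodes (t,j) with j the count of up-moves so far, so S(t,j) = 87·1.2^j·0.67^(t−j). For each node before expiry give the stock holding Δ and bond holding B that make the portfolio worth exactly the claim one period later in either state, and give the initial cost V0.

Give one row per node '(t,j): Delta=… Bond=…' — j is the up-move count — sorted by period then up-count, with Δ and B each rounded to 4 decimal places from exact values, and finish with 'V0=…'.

Risk-neutral probability p* = (R−d)/(u−d) = (1.03−0.67)/(1.2−0.67) = 0.6792.
Terminal values V(3,·): V(3,0)=10.0000, V(3,1)=10.0000, V(3,2)=0.0000, V(3,3)=0.0000
(2,0): S=39.0543. Δ = (V_up−V_dn)/(S_up−S_dn) = (10.0000−10.0000)/(46.8652−26.1664) = 0.0000. V = [p*·10.0000 + (1−p*)·10.0000]/1.03 = 9.7087. B = V − Δ·S = 9.7087.
(2,1): S=69.9480. Δ = (V_up−V_dn)/(S_up−S_dn) = (0.0000−10.0000)/(83.9376−46.8652) = -0.2697. V = [p*·0.0000 + (1−p*)·10.0000]/1.03 = 3.1141. B = V − Δ·S = 21.9820.
(2,2): S=125.2800. Δ = (V_up−V_dn)/(S_up−S_dn) = (0.0000−0.0000)/(150.3360−83.9376) = 0.0000. V = [p*·0.0000 + (1−p*)·0.0000]/1.03 = 0.0000. B = V − Δ·S = 0.0000.
(1,0): S=58.2900. Δ = (V_up−V_dn)/(S_up−S_dn) = (3.1141−9.7087)/(69.9480−39.0543) = -0.2135. V = [p*·3.1141 + (1−p*)·9.7087]/1.03 = 5.0771. B = V − Δ·S = 17.5197.
(1,1): S=104.4000. Δ = (V_up−V_dn)/(S_up−S_dn) = (0.0000−3.1141)/(125.2800−69.9480) = -0.0563. V = [p*·0.0000 + (1−p*)·3.1141]/1.03 = 0.9698. B = V − Δ·S = 6.8455.
(0,0): S=87.0000. Δ = (V_up−V_dn)/(S_up−S_dn) = (0.9698−5.0771)/(104.4000−58.2900) = -0.0891. V = [p*·0.9698 + (1−p*)·5.0771]/1.03 = 2.2206. B = V − Δ·S = 9.9702.
The time-0 hedge costs 2.2206, which is the no-arbitrage price.

(0,0): Delta=-0.0891 Bond=9.9702
(1,0): Delta=-0.2135 Bond=17.5197
(1,1): Delta=-0.0563 Bond=6.8455
(2,0): Delta=0.0000 Bond=9.7087
(2,1): Delta=-0.2697 Bond=21.9820
(2,2): Delta=0.0000 Bond=0.0000
V0=2.2206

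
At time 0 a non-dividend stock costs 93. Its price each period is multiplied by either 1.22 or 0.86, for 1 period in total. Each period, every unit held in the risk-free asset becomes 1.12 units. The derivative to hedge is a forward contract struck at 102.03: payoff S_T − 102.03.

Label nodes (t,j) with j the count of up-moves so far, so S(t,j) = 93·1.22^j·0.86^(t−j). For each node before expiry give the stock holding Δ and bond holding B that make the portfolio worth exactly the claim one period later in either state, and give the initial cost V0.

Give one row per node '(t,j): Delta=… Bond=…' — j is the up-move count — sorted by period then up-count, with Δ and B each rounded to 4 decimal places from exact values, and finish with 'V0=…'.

The replicating-portfolio and risk-neutral prices coincide; use p* = (1.12−0.86)/(1.22−0.86) = 0.7222 for the latter.
At expiry t=1: V(1,0)=-22.0500, V(1,1)=11.4300
  t=0,j=0: stock 93.0000 → up 113.4600 (V=11.4300), down 79.9800 (V=-22.0500). Price 1.9018; hedge Δ=1.0000, bond B=-91.0982.
The time-0 hedge costs 1.9018, which is the no-arbitrage price.

(0,0): Delta=1.0000 Bond=-91.0982
V0=1.9018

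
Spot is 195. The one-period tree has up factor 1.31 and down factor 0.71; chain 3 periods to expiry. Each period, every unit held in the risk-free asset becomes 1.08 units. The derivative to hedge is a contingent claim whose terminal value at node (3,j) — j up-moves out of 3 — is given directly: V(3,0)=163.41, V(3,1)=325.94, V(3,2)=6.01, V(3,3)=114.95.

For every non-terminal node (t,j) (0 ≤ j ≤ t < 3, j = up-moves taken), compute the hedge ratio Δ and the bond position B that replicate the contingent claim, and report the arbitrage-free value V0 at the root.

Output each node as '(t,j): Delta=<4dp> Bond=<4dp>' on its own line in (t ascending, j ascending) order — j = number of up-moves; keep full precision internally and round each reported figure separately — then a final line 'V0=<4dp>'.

No-arbitrage ⇒ martingale measure with p* = (R−d)/(u−d) = 0.6167.
Terminal values V(3,·): V(3,0)=163.4100, V(3,1)=325.9400, V(3,2)=6.0100, V(3,3)=114.9500
(2,0): S=98.2995. Δ = (V_up−V_dn)/(S_up−S_dn) = (325.9400−163.4100)/(128.7723−69.7926) = 2.7557. V = [p*·325.9400 + (1−p*)·163.4100]/1.08 = 244.1082. B = V − Δ·S = -26.7752.
(2,1): S=181.3695. Δ = (V_up−V_dn)/(S_up−S_dn) = (6.0100−325.9400)/(237.5940−128.7723) = -2.9399. V = [p*·6.0100 + (1−p*)·325.9400]/1.08 = 119.1202. B = V − Δ·S = 652.3369.
(2,2): S=334.6395. Δ = (V_up−V_dn)/(S_up−S_dn) = (114.9500−6.0100)/(438.3777−237.5940) = 0.5426. V = [p*·114.9500 + (1−p*)·6.0100]/1.08 = 67.7682. B = V − Δ·S = -113.7985.
(1,0): S=138.4500. Δ = (V_up−V_dn)/(S_up−S_dn) = (119.1202−244.1082)/(181.3695−98.2995) = -1.5046. V = [p*·119.1202 + (1−p*)·244.1082]/1.08 = 154.6595. B = V − Δ·S = 362.9728.
(1,1): S=255.4500. Δ = (V_up−V_dn)/(S_up−S_dn) = (67.7682−119.1202)/(334.6395−181.3695) = -0.3350. V = [p*·67.7682 + (1−p*)·119.1202]/1.08 = 80.9751. B = V − Δ·S = 166.5618.
(0,0): S=195.0000. Δ = (V_up−V_dn)/(S_up−S_dn) = (80.9751−154.6595)/(255.4500−138.4500) = -0.6298. V = [p*·80.9751 + (1−p*)·154.6595]/1.08 = 101.1304. B = V − Δ·S = 223.9377.
Self-financing check: at every node Δ·S+B equals the discounted successor values.

(0,0): Delta=-0.6298 Bond=223.9377
(1,0): Delta=-1.5046 Bond=362.9728
(1,1): Delta=-0.3350 Bond=166.5618
(2,0): Delta=2.7557 Bond=-26.7752
(2,1): Delta=-2.9399 Bond=652.3369
(2,2): Delta=0.5426 Bond=-113.7985
V0=101.1304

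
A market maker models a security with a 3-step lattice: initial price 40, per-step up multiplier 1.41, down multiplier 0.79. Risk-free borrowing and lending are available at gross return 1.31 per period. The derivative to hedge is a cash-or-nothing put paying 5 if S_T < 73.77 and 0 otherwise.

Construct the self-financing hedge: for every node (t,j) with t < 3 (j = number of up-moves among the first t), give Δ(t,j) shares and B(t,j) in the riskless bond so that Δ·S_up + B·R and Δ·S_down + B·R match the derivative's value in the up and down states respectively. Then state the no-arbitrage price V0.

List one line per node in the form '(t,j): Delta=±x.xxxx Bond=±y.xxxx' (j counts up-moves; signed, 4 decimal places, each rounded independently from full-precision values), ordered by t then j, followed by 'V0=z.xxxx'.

(0,0): Delta=-0.0826 Bond=4.2176
(1,0): Delta=0.0000 Bond=2.9136
(1,1): Delta=-0.0915 Bond=6.0273
(2,0): Delta=0.0000 Bond=3.8168
(2,1): Delta=0.0000 Bond=3.8168
(2,2): Delta=-0.1014 Bond=8.6801
V0=0.9119

Under the risk-neutral measure, an up-move has probability p* = (R−d)/(u−d) = 0.8387 and values discount at R = 1.31.
Payoff layer (t=3): V(3,0)=5.0000, V(3,1)=5.0000, V(3,2)=5.0000, V(3,3)=0.0000
(2,0): S=24.9640. Δ = (V_up−V_dn)/(S_up−S_dn) = (5.0000−5.0000)/(35.1992−19.7216) = 0.0000. V = [p*·5.0000 + (1−p*)·5.0000]/1.31 = 3.8168. B = V − Δ·S = 3.8168.
(2,1): S=44.5560. Δ = (V_up−V_dn)/(S_up−S_dn) = (5.0000−5.0000)/(62.8240−35.1992) = 0.0000. V = [p*·5.0000 + (1−p*)·5.0000]/1.31 = 3.8168. B = V − Δ·S = 3.8168.
(2,2): S=79.5240. Δ = (V_up−V_dn)/(S_up−S_dn) = (0.0000−5.0000)/(112.1288−62.8240) = -0.1014. V = [p*·0.0000 + (1−p*)·5.0000]/1.31 = 0.6156. B = V − Δ·S = 8.6801.
(1,0): S=31.6000. Δ = (V_up−V_dn)/(S_up−S_dn) = (3.8168−3.8168)/(44.5560−24.9640) = 0.0000. V = [p*·3.8168 + (1−p*)·3.8168]/1.31 = 2.9136. B = V − Δ·S = 2.9136.
(1,1): S=56.4000. Δ = (V_up−V_dn)/(S_up−S_dn) = (0.6156−3.8168)/(79.5240−44.5560) = -0.0915. V = [p*·0.6156 + (1−p*)·3.8168]/1.31 = 0.8641. B = V − Δ·S = 6.0273.
(0,0): S=40.0000. Δ = (V_up−V_dn)/(S_up−S_dn) = (0.8641−2.9136)/(56.4000−31.6000) = -0.0826. V = [p*·0.8641 + (1−p*)·2.9136]/1.31 = 0.9119. B = V − Δ·S = 4.2176.
The time-0 hedge costs 0.9119, which is the no-arbitrage price.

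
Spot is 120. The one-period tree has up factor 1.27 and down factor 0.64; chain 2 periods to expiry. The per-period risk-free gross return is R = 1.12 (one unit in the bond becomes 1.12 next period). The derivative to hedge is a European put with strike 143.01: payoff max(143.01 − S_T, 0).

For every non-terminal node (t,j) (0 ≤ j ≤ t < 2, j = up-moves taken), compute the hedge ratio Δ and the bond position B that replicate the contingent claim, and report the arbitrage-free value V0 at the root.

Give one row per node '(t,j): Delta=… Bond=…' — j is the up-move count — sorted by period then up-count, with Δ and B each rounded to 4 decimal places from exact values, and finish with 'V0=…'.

Since d<R<u, set p* = (R−d)/(u−d) = 0.7619; price each node as the discounted p*-expectation of its children.
Terminal payoffs: V(2,0)=93.8580, V(2,1)=45.4740, V(2,2)=0.0000
(1,0): S=76.8000. Δ = (V_up−V_dn)/(S_up−S_dn) = (45.4740−93.8580)/(97.5360−49.1520) = -1.0000. V = [p*·45.4740 + (1−p*)·93.8580]/1.12 = 50.8875. B = V − Δ·S = 127.6875.
(1,1): S=152.4000. Δ = (V_up−V_dn)/(S_up−S_dn) = (0.0000−45.4740)/(193.5480−97.5360) = -0.4736. V = [p*·0.0000 + (1−p*)·45.4740]/1.12 = 9.6671. B = V − Δ·S = 81.8480.
(0,0): S=120.0000. Δ = (V_up−V_dn)/(S_up−S_dn) = (9.6671−50.8875)/(152.4000−76.8000) = -0.5452. V = [p*·9.6671 + (1−p*)·50.8875]/1.12 = 17.3942. B = V − Δ·S = 82.8234.
The time-0 hedge costs 17.3942, which is the no-arbitrage price.

(0,0): Delta=-0.5452 Bond=82.8234
(1,0): Delta=-1.0000 Bond=127.6875
(1,1): Delta=-0.4736 Bond=81.8480
V0=17.3942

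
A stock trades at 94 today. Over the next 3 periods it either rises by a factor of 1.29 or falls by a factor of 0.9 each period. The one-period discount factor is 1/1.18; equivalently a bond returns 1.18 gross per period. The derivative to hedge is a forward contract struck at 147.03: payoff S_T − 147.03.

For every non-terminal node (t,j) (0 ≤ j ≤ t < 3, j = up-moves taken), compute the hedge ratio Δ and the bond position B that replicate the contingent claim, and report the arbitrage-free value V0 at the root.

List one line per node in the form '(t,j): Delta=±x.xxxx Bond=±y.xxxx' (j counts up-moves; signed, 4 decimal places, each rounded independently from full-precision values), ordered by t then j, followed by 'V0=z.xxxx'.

No-arbitrage ⇒ martingale measure with p* = (R−d)/(u−d) = 0.7179.
Payoff layer (t=3): V(3,0)=-78.5040, V(3,1)=-48.8094, V(3,2)=-6.2471, V(3,3)=54.7588
Node (2,0) S=76.1400: V=(p*·-48.8094+(1−p*)·-78.5040)/1.18=-48.4617; Δ=(-48.8094−-78.5040)/(98.2206−68.5260)=1.0000; B=V−Δ·S=-124.6017
Node (2,1) S=109.1340: V=(p*·-6.2471+(1−p*)·-48.8094)/1.18=-15.4677; Δ=(-6.2471−-48.8094)/(140.7829−98.2206)=1.0000; B=V−Δ·S=-124.6017
Node (2,2) S=156.4254: V=(p*·54.7588+(1−p*)·-6.2471)/1.18=31.8237; Δ=(54.7588−-6.2471)/(201.7888−140.7829)=1.0000; B=V−Δ·S=-124.6017
Node (1,0) S=84.6000: V=(p*·-15.4677+(1−p*)·-48.4617)/1.18=-20.9947; Δ=(-15.4677−-48.4617)/(109.1340−76.1400)=1.0000; B=V−Δ·S=-105.5947
Node (1,1) S=121.2600: V=(p*·31.8237+(1−p*)·-15.4677)/1.18=15.6653; Δ=(31.8237−-15.4677)/(156.4254−109.1340)=1.0000; B=V−Δ·S=-105.5947
Node (0,0) S=94.0000: V=(p*·15.6653+(1−p*)·-20.9947)/1.18=4.5130; Δ=(15.6653−-20.9947)/(121.2600−84.6000)=1.0000; B=V−Δ·S=-89.4870
Check: Δ(0,0)·S0 + B(0,0) = 4.5130 = V0.

(0,0): Delta=1.0000 Bond=-89.4870
(1,0): Delta=1.0000 Bond=-105.5947
(1,1): Delta=1.0000 Bond=-105.5947
(2,0): Delta=1.0000 Bond=-124.6017
(2,1): Delta=1.0000 Bond=-124.6017
(2,2): Delta=1.0000 Bond=-124.6017
V0=4.5130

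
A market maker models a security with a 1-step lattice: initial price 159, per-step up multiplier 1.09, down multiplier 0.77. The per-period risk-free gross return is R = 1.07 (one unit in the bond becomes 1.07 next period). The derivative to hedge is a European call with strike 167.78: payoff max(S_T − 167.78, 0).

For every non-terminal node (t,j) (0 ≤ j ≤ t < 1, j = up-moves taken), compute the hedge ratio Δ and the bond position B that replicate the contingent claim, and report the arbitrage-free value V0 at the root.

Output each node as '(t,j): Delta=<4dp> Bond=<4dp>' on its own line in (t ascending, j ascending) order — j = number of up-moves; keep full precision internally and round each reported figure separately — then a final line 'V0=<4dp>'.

Since d<R<u, set p* = (R−d)/(u−d) = 0.9375; price each node as the discounted p*-expectation of its children.
Payoff layer (t=1): V(1,0)=0.0000, V(1,1)=5.5300
Node (0,0) S=159.0000: V=(p*·5.5300+(1−p*)·0.0000)/1.07=4.8452; Δ=(5.5300−0.0000)/(173.3100−122.4300)=0.1087; B=V−Δ·S=-12.4360
Root portfolio cost Δ·159+B reproduces V0=4.8452.

(0,0): Delta=0.1087 Bond=-12.4360
V0=4.8452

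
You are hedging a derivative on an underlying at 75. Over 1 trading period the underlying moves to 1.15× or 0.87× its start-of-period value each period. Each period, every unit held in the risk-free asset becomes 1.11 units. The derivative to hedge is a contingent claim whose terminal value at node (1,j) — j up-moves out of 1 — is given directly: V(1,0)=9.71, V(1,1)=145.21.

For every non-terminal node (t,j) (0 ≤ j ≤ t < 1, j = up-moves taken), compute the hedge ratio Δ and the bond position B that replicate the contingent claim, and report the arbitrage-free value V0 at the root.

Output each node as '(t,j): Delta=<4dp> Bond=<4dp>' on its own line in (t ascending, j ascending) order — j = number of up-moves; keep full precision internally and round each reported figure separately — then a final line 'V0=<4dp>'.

(0,0): Delta=6.4524 Bond=-370.5476
V0=113.3810

Risk-neutral probability p* = (R−d)/(u−d) = (1.11−0.87)/(1.15−0.87) = 0.8571.
At expiry t=1: V(1,0)=9.7100, V(1,1)=145.2100
(0,0): S=75.0000. Δ = (V_up−V_dn)/(S_up−S_dn) = (145.2100−9.7100)/(86.2500−65.2500) = 6.4524. V = [p*·145.2100 + (1−p*)·9.7100]/1.11 = 113.3810. B = V − Δ·S = -370.5476.
Check: Δ(0,0)·S0 + B(0,0) = 113.3810 = V0.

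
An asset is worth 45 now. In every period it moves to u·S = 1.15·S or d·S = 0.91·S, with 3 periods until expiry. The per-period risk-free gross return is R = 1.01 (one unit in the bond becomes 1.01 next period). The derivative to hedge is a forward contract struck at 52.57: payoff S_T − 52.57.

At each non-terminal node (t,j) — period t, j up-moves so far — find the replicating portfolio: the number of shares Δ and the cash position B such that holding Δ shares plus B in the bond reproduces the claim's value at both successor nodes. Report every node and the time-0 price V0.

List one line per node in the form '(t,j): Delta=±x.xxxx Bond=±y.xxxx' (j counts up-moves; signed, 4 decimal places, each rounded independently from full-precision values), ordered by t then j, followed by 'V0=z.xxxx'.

Risk-neutral probability p* = (R−d)/(u−d) = (1.01−0.91)/(1.15−0.91) = 0.4167.
Terminal payoffs: V(3,0)=-18.6593, V(3,1)=-9.7158, V(3,2)=1.5864, V(3,3)=15.8694
Node (2,0) S=37.2645: V=(p*·-9.7158+(1−p*)·-18.6593)/1.01=-14.7850; Δ=(-9.7158−-18.6593)/(42.8542−33.9107)=1.0000; B=V−Δ·S=-52.0495
Node (2,1) S=47.0925: V=(p*·1.5864+(1−p*)·-9.7158)/1.01=-4.9570; Δ=(1.5864−-9.7158)/(54.1564−42.8542)=1.0000; B=V−Δ·S=-52.0495
Node (2,2) S=59.5125: V=(p*·15.8694+(1−p*)·1.5864)/1.01=7.4630; Δ=(15.8694−1.5864)/(68.4394−54.1564)=1.0000; B=V−Δ·S=-52.0495
Node (1,0) S=40.9500: V=(p*·-4.9570+(1−p*)·-14.7850)/1.01=-10.5842; Δ=(-4.9570−-14.7850)/(47.0925−37.2645)=1.0000; B=V−Δ·S=-51.5342
Node (1,1) S=51.7500: V=(p*·7.4630+(1−p*)·-4.9570)/1.01=0.2158; Δ=(7.4630−-4.9570)/(59.5125−47.0925)=1.0000; B=V−Δ·S=-51.5342
Node (0,0) S=45.0000: V=(p*·0.2158+(1−p*)·-10.5842)/1.01=-6.0239; Δ=(0.2158−-10.5842)/(51.7500−40.9500)=1.0000; B=V−Δ·S=-51.0239
The time-0 hedge costs -6.0239, which is the no-arbitrage price.

(0,0): Delta=1.0000 Bond=-51.0239
(1,0): Delta=1.0000 Bond=-51.5342
(1,1): Delta=1.0000 Bond=-51.5342
(2,0): Delta=1.0000 Bond=-52.0495
(2,1): Delta=1.0000 Bond=-52.0495
(2,2): Delta=1.0000 Bond=-52.0495
V0=-6.0239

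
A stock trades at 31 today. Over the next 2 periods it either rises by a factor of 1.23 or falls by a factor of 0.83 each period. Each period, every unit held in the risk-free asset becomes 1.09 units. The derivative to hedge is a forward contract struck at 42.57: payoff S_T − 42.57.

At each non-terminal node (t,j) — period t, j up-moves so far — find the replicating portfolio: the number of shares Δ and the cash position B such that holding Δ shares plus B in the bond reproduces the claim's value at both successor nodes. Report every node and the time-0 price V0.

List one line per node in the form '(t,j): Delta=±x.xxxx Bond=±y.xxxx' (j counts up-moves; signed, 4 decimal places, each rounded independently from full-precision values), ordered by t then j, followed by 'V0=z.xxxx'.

Risk-neutral probability p* = (R−d)/(u−d) = (1.09−0.83)/(1.23−0.83) = 0.6500.
Payoff layer (t=2): V(2,0)=-21.2141, V(2,1)=-10.9221, V(2,2)=4.3299
  t=1,j=0: stock 25.7300 → up 31.6479 (V=-10.9221), down 21.3559 (V=-21.2141). Price -13.3250; hedge Δ=1.0000, bond B=-39.0550.
  t=1,j=1: stock 38.1300 → up 46.8999 (V=4.3299), down 31.6479 (V=-10.9221). Price -0.9250; hedge Δ=1.0000, bond B=-39.0550.
  t=0,j=0: stock 31.0000 → up 38.1300 (V=-0.9250), down 25.7300 (V=-13.3250). Price -4.8303; hedge Δ=1.0000, bond B=-35.8303.
The time-0 hedge costs -4.8303, which is the no-arbitrage price.

(0,0): Delta=1.0000 Bond=-35.8303
(1,0): Delta=1.0000 Bond=-39.0550
(1,1): Delta=1.0000 Bond=-39.0550
V0=-4.8303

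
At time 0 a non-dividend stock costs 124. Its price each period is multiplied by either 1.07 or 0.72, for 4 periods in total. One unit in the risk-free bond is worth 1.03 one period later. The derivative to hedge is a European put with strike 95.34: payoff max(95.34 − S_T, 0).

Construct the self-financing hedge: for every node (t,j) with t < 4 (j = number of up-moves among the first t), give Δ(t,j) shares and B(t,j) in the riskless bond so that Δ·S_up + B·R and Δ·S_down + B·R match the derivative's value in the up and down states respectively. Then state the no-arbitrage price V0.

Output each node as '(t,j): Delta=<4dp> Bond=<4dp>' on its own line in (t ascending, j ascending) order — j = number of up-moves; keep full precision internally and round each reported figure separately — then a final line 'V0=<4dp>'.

No-arbitrage ⇒ martingale measure with p* = (R−d)/(u−d) = 0.8857.
At expiry t=4: V(4,0)=62.0164, V(4,1)=45.8175, V(4,2)=21.7440, V(4,3)=0.0000, V(4,4)=0.0000
Node (3,0) S=46.2828: V=(p*·45.8175+(1−p*)·62.0164)/1.03=46.2804; Δ=(45.8175−62.0164)/(49.5225−33.3236)=-1.0000; B=V−Δ·S=92.5631
Node (3,1) S=68.7813: V=(p*·21.7440+(1−p*)·45.8175)/1.03=23.7818; Δ=(21.7440−45.8175)/(73.5960−49.5225)=-1.0000; B=V−Δ·S=92.5631
Node (3,2) S=102.2167: V=(p*·0.0000+(1−p*)·21.7440)/1.03=2.4126; Δ=(0.0000−21.7440)/(109.3718−73.5960)=-0.6078; B=V−Δ·S=64.5384
Node (3,3) S=151.9053: V=(p*·0.0000+(1−p*)·0.0000)/1.03=0.0000; Δ=(0.0000−0.0000)/(162.5387−109.3718)=0.0000; B=V−Δ·S=0.0000
Node (2,0) S=64.2816: V=(p*·23.7818+(1−p*)·46.2804)/1.03=25.5855; Δ=(23.7818−46.2804)/(68.7813−46.2828)=-1.0000; B=V−Δ·S=89.8671
Node (2,1) S=95.5296: V=(p*·2.4126+(1−p*)·23.7818)/1.03=4.7134; Δ=(2.4126−23.7818)/(102.2167−68.7813)=-0.6391; B=V−Δ·S=65.7681
Node (2,2) S=141.9676: V=(p*·0.0000+(1−p*)·2.4126)/1.03=0.2677; Δ=(0.0000−2.4126)/(151.9053−102.2167)=-0.0486; B=V−Δ·S=7.1610
Node (1,0) S=89.2800: V=(p*·4.7134+(1−p*)·25.5855)/1.03=6.8921; Δ=(4.7134−25.5855)/(95.5296−64.2816)=-0.6679; B=V−Δ·S=66.5265
Node (1,1) S=132.6800: V=(p*·0.2677+(1−p*)·4.7134)/1.03=0.7532; Δ=(0.2677−4.7134)/(141.9676−95.5296)=-0.0957; B=V−Δ·S=13.4553
Node (0,0) S=124.0000: V=(p*·0.7532+(1−p*)·6.8921)/1.03=1.4124; Δ=(0.7532−6.8921)/(132.6800−89.2800)=-0.1414; B=V−Δ·S=18.9520
Check: Δ(0,0)·S0 + B(0,0) = 1.4124 = V0.

(0,0): Delta=-0.1414 Bond=18.9520
(1,0): Delta=-0.6679 Bond=66.5265
(1,1): Delta=-0.0957 Bond=13.4553
(2,0): Delta=-1.0000 Bond=89.8671
(2,1): Delta=-0.6391 Bond=65.7681
(2,2): Delta=-0.0486 Bond=7.1610
(3,0): Delta=-1.0000 Bond=92.5631
(3,1): Delta=-1.0000 Bond=92.5631
(3,2): Delta=-0.6078 Bond=64.5384
(3,3): Delta=0.0000 Bond=0.0000
V0=1.4124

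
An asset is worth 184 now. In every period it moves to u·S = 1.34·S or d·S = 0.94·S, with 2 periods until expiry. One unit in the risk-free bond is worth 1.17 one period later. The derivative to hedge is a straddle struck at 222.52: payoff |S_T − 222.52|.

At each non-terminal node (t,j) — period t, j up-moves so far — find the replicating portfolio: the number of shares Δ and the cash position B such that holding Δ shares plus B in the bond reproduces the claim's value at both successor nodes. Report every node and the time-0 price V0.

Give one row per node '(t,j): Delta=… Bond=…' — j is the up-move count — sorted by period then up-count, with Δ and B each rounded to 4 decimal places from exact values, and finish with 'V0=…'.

(0,0): Delta=0.4084 Bond=-37.8754
(1,0): Delta=-0.7327 Bond=153.0444
(1,1): Delta=1.0000 Bond=-190.1880
V0=37.2635

Since d<R<u, set p* = (R−d)/(u−d) = 0.5750; price each node as the discounted p*-expectation of its children.
At expiry t=2: V(2,0)=59.9376, V(2,1)=9.2464, V(2,2)=107.8704
Node (1,0) S=172.9600: V=(p*·9.2464+(1−p*)·59.9376)/1.17=26.3164; Δ=(9.2464−59.9376)/(231.7664−162.5824)=-0.7327; B=V−Δ·S=153.0444
Node (1,1) S=246.5600: V=(p*·107.8704+(1−p*)·9.2464)/1.17=56.3720; Δ=(107.8704−9.2464)/(330.3904−231.7664)=1.0000; B=V−Δ·S=-190.1880
Node (0,0) S=184.0000: V=(p*·56.3720+(1−p*)·26.3164)/1.17=37.2635; Δ=(56.3720−26.3164)/(246.5600−172.9600)=0.4084; B=V−Δ·S=-37.8754
Each (Δ,B) replicates both successor values, so the strategy is self-financing and V0 is arbitrage-free.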